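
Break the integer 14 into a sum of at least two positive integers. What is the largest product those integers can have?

162

Define f[k] = max over 1≤i<k of i · max(k−i, f[k−i]); the inner max lets the remainder stay uncut if that's better.
Small cases: f[2]=1, f[3]=2, f[4]=4, f[5]=6, f[6]=9, f[7]=12, f[8]=18.
f[9] = max(1·18, 2·12, 3·9, …, 7·2, 8·1) = 27
f[10] = max(1·27, 2·18, 3·12, …, 8·2, 9·1) = 36
f[11] = max(1·36, 2·27, 3·18, …, 9·2, 10·1) = 54
f[12] = max(1·54, 2·36, 3·27, …, 10·2, 11·1) = 81
f[13] = max(1·81, 2·54, 3·36, …, 11·2, 12·1) = 108
f[14] = max(1·108, 2·81, 3·54, …, 12·2, 13·1) = 162
One optimal split: 3 + 3 + 3 + 3 + 2; product 3·3·3·3·2 = 162.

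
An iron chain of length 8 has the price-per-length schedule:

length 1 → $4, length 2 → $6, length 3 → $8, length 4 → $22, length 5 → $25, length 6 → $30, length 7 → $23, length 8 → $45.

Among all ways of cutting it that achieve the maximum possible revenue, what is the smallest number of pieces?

Consider every possible first cut. r[k] is the best of p[i]+r[k−i] over all sellable i≤k.
r[1] = 4
r[2] = 8  (first piece 1, then r[1]=4)
r[3] = 12  (first piece 1, then r[2]=8)
r[4] = 22
r[5] = 26  (first piece 1, then r[4]=22)
r[6] = 30  (first piece 1, then r[5]=26)
r[7] = 34  (first piece 1, then r[6]=30)
r[8] = 45
Maximum revenue is $45.
Now minimize piece count subject to staying optimal: for each k, pieces[k] = 1 + min over i with p[i]+r[k−i]=r[k] of pieces[k−i].
pieces[5] = 2
pieces[6] = 1
pieces[7] = 2
pieces[8] = 1

1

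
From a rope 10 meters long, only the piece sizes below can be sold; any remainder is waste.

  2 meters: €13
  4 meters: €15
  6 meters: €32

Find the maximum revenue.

65

Consider every possible first cut. r[k] is the best of p[i]+r[k−i] over all sellable i≤k.
r[1] = 0
r[2] = 13
r[3] = 13
r[4] = max(13+13, 15+0) = 26
r[5] = max(13+13, 15+0) = 26
r[6] = max(13+26, 15+13, 32+0) = 39
r[7] = max(13+26, 15+13, 32+0) = 39
r[8] = max(13+39, 15+26, 32+13) = 52
r[9] = max(13+39, 15+26, 32+13) = 52
r[10] = max(13+52, 15+39, 32+26) = 65
One optimal cutting: 2 + 2 + 2 + 2 + 2 → €65.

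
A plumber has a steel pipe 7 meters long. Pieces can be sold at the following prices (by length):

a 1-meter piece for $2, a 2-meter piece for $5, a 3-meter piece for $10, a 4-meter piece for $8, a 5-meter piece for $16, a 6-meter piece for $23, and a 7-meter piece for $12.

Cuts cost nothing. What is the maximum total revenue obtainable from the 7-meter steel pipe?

Let v[k] be the best obtainable value from length k. For each k, try every first piece i and keep the best of price[i] + v[k−i].
v[1] = 2
v[2] = max(2+2, 5+0) = 5
v[3] = max(2+5, 5+2, 10+0) = 10
v[4] = max(2+10, 5+5, 10+2, 8+0) = 12
v[5] = max(2+12, 5+10, 10+5, 8+2, 16+0) = 16
v[6] = max(2+16, 5+12, 10+10, 8+5, 16+2, 23+0) = 23
v[7] = max(2+23, 5+16, 10+12, …, 23+2, 12+0) = 25
One optimal cutting: 6 + 1 → $23 + $2 = $25.

25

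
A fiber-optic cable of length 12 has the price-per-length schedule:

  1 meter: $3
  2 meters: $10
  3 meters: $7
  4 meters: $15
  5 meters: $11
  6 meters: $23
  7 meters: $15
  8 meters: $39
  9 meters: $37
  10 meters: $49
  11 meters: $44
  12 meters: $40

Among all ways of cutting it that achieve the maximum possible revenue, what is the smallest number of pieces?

6

Consider every possible first cut. r[k] is the best of p[i]+r[k−i] over all sellable i≤k.
r[1] = 3
r[2] = 10
r[3] = 13  (first piece 1, then r[2]=10)
r[4] = 20  (first piece 2, then r[2]=10)
r[5] = 23  (first piece 1, then r[4]=20)
r[6] = 30  (first piece 2, then r[4]=20)
r[7] = 33  (first piece 1, then r[6]=30)
r[8] = 40  (first piece 2, then r[6]=30)
r[9] = 43  (first piece 1, then r[8]=40)
r[10] = 50  (first piece 2, then r[8]=40)
r[11] = 53  (first piece 1, then r[10]=50)
r[12] = 60  (first piece 2, then r[10]=50)
Maximum revenue is $60.
Now minimize piece count subject to staying optimal: for each k, pieces[k] = 1 + min over i with p[i]+r[k−i]=r[k] of pieces[k−i].
pieces[9] = 5
pieces[10] = 5
pieces[11] = 6
pieces[12] = 6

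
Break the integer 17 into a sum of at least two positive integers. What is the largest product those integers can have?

Let f[k] be the best product for length k (with at least one cut). For each first piece i, the rest contributes max(k−i, f[k−i]).
f[2] = 1*max(1,0) = 1*1 = 1
f[3] = max(1*2, 2*1) = 2
f[4] = max(1*3, 2*2, 3*1) = 4
f[5] = max(1*4, 2*3, 3*2, 4*1) = 6
f[6] = max(1*6, 2*4, 3*3, 4*2, 5*1) = 9
f[7] = max(1*9, 2*6, 3*4, 4*3, 5*2, 6*1) = 12
f[8] = max(1*12, 2*9, 3*6, …, 6*2, 7*1) = 18
f[9] = max(1*18, 2*12, 3*9, …, 7*2, 8*1) = 27
f[10] = max(1*27, 2*18, 3*12, …, 8*2, 9*1) = 36
f[11] = max(1*36, 2*27, 3*18, …, 9*2, 10*1) = 54
f[12] = max(1*54, 2*36, 3*27, …, 10*2, 11*1) = 81
f[13] = max(1*81, 2*54, 3*36, …, 11*2, 12*1) = 108
f[14] = max(1*108, 2*81, 3*54, …, 12*2, 13*1) = 162
f[15] = max(1*162, 2*108, 3*81, …, 13*2, 14*1) = 243
f[16] = max(1*243, 2*162, 3*108, …, 14*2, 15*1) = 324
f[17] = max(1*324, 2*243, 3*162, …, 15*2, 16*1) = 486
One optimal split: 3 + 3 + 3 + 3 + 3 + 2; product 3*3*3*3*3*2 = 486.

486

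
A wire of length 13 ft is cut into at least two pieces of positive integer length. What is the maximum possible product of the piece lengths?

108

Define m[k] = max over 1≤i<k of i · max(k−i, m[k−i]); the inner max lets the remainder stay uncut if that's better.
m[2] = 1×max(1,0) = 1×1 = 1
m[3] = 1×max(2,1) = 1×2 = 2
m[4] = 2×max(2,1) = 2×2 = 4
m[5] = 2×max(3,2) = 2×3 = 6
m[6] = 3×max(3,2) = 3×3 = 9
m[7] = 2×max(5,6) = 2×6 = 12
m[8] = 2×max(6,9) = 2×9 = 18
m[9] = 3×max(6,9) = 3×9 = 27
m[10] = 2×max(8,18) = 2×18 = 36
m[11] = 2×max(9,27) = 2×27 = 54
m[12] = 3×max(9,27) = 3×27 = 81
m[13] = 2×max(11,54) = 2×54 = 108
One optimal split: 3 + 3 + 3 + 2 + 2; product 3×3×3×2×2 = 108.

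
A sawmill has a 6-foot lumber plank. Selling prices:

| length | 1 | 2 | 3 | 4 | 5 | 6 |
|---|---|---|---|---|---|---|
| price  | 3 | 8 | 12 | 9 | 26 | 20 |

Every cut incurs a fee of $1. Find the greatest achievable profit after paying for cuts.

28

Build r[k] bottom-up: r[k] = max over allowed piece i of (p[i] + r[k−i]) − 1 per cut.
r[1] = 3
r[2] = max(3+3-1, 8+0) = 8
r[3] = max(3+8-1, 8+3-1, 12+0) = 12
r[4] = max(3+12-1, 8+8-1, 12+3-1, 9+0) = 15
r[5] = max(3+15-1, 8+12-1, 12+8-1, 9+3-1, 26+0) = 26
r[6] = max(3+26-1, 8+15-1, 12+12-1, 9+8-1, 26+3-1, 20+0) = 28
One optimal plan: pieces 5 + 1 (1 cut) → $29 − $1 = $28.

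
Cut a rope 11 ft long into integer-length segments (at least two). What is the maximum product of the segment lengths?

Fill P[k] for k=2..11: at each k try every first piece i and multiply by the better of (k−i) uncut or P[k−i].
P[2] = 1×max(1,0) = 1×1 = 1
P[3] = 1×max(2,1) = 1×2 = 2
P[4] = 2×max(2,1) = 2×2 = 4
P[5] = 2×max(3,2) = 2×3 = 6
P[6] = 3×max(3,2) = 3×3 = 9
P[7] = 2×max(5,6) = 2×6 = 12
P[8] = 2×max(6,9) = 2×9 = 18
P[9] = 3×max(6,9) = 3×9 = 27
P[10] = 2×max(8,18) = 2×18 = 36
P[11] = 2×max(9,27) = 2×27 = 54
One optimal split: 3 + 3 + 3 + 2; product 3×3×3×2 = 54.

54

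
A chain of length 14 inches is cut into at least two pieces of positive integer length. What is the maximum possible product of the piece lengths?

Define P[k] = max over 1≤i<k of i · max(k−i, P[k−i]); the inner max lets the remainder stay uncut if that's better.
P[2] = 1·max(1,0) = 1·1 = 1
P[3] = max(1·2, 2·1) = 2
P[4] = max(1·3, 2·2, 3·1) = 4
P[5] = max(1·4, 2·3, 3·2, 4·1) = 6
P[6] = max(1·6, 2·4, 3·3, 4·2, 5·1) = 9
P[7] = max(1·9, 2·6, 3·4, 4·3, 5·2, 6·1) = 12
P[8] = max(1·12, 2·9, 3·6, …, 6·2, 7·1) = 18
P[9] = max(1·18, 2·12, 3·9, …, 7·2, 8·1) = 27
P[10] = max(1·27, 2·18, 3·12, …, 8·2, 9·1) = 36
P[11] = max(1·36, 2·27, 3·18, …, 9·2, 10·1) = 54
P[12] = max(1·54, 2·36, 3·27, …, 10·2, 11·1) = 81
P[13] = max(1·81, 2·54, 3·36, …, 11·2, 12·1) = 108
P[14] = max(1·108, 2·81, 3·54, …, 12·2, 13·1) = 162
One optimal split: 3 + 3 + 3 + 3 + 2; product 3·3·3·3·2 = 162.

162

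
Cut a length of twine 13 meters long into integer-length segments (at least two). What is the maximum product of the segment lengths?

Let P[k] be the best product for length k (with at least one cut). For each first piece i, the rest contributes max(k−i, P[k−i]).
P[2] = 1·max(1,0) = 1·1 = 1
P[3] = max(1·2, 2·1) = 2
P[4] = max(1·3, 2·2, 3·1) = 4
P[5] = max(1·4, 2·3, 3·2, 4·1) = 6
P[6] = max(1·6, 2·4, 3·3, 4·2, 5·1) = 9
P[7] = max(1·9, 2·6, 3·4, 4·3, 5·2, 6·1) = 12
P[8] = max(1·12, 2·9, 3·6, …, 6·2, 7·1) = 18
P[9] = max(1·18, 2·12, 3·9, …, 7·2, 8·1) = 27
P[10] = max(1·27, 2·18, 3·12, …, 8·2, 9·1) = 36
P[11] = max(1·36, 2·27, 3·18, …, 9·2, 10·1) = 54
P[12] = max(1·54, 2·36, 3·27, …, 10·2, 11·1) = 81
P[13] = max(1·81, 2·54, 3·36, …, 11·2, 12·1) = 108
One optimal split: 3 + 3 + 3 + 2 + 2; product 3·3·3·2·2 = 108.

108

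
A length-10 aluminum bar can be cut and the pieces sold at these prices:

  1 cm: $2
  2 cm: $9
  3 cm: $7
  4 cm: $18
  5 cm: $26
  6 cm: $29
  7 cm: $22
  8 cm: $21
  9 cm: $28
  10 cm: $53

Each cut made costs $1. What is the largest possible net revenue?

Build net[k] bottom-up: net[k] = max over allowed piece i of (p[i] + net[k−i]) − 1 per cut.
net[1] = 2
net[2] = max(2+2-1, 9+0) = 9
net[3] = max(2+9-1, 9+2-1, 7+0) = 10
net[4] = max(2+10-1, 9+9-1, 7+2-1, 18+0) = 18
net[5] = max(2+18-1, 9+10-1, 7+9-1, 18+2-1, 26+0) = 26
net[6] = max(2+26-1, 9+18-1, 7+10-1, 18+9-1, 26+2-1, 29+0) = 29
net[7] = max(2+29-1, 9+26-1, 7+18-1, …, 29+2-1, 22+0) = 34
net[8] = max(2+34-1, 9+29-1, 7+26-1, …, 22+2-1, 21+0) = 37
net[9] = max(2+37-1, 9+34-1, 7+29-1, …, 21+2-1, 28+0) = 43
net[10] = max(2+43-1, 9+37-1, 7+34-1, …, 28+2-1, 53+0) = 53
Best is to make no cuts and sell whole for $53.

53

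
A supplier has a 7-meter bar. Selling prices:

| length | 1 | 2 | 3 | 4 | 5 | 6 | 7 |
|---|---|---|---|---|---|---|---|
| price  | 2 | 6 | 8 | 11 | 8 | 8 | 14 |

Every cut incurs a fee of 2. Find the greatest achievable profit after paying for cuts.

17

Let net[k] be the best obtainable value from length k. For each k, try every first piece i and keep the best of price[i] + net[k−i] minus the 2 cut fee when i<k.
net[1] = 2
net[2] = 6
net[3] = 8
net[4] = 11
net[5] = 12  (first piece 2, then net[3]=8)
net[6] = 15  (first piece 2, then net[4]=11)
net[7] = 17  (first piece 3, then net[4]=11)
One optimal plan: pieces 4 + 3 (1 cut) → 19 − 2 = 17.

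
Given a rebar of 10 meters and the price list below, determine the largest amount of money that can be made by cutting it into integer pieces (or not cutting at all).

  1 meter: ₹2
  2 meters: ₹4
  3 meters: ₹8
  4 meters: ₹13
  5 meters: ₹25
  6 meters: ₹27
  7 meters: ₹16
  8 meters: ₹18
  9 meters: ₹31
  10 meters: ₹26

Consider every possible first cut. best[k] is the best of p[i]+best[k−i] over all sellable i≤k.
best[1] = 2
best[2] = max(2+2, 4+0) = 4
best[3] = max(2+4, 4+2, 8+0) = 8
best[4] = max(2+8, 4+4, 8+2, 13+0) = 13
best[5] = max(2+13, 4+8, 8+4, 13+2, 25+0) = 25
best[6] = max(2+25, 4+13, 8+8, 13+4, 25+2, 27+0) = 27
best[7] = max(2+27, 4+25, 8+13, …, 27+2, 16+0) = 29
best[8] = max(2+29, 4+27, 8+25, …, 16+2, 18+0) = 33
best[9] = max(2+33, 4+29, 8+27, …, 18+2, 31+0) = 38
best[10] = max(2+38, 4+33, 8+29, …, 31+2, 26+0) = 50
One optimal cutting: 5 + 5 → ₹25 + ₹25 = ₹50.

50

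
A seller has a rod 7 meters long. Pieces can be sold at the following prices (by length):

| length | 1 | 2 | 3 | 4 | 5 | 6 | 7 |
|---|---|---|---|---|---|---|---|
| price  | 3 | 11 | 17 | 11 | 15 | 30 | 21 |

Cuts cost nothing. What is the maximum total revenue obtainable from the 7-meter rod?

39

Consider every possible first cut. R[k] is the best of p[i]+R[k−i] over all sellable i≤k.
R[1] = 3
R[2] = max(3+3, 11+0) = 11
R[3] = max(3+11, 11+3, 17+0) = 17
R[4] = max(3+17, 11+11, 17+3, 11+0) = 22
R[5] = max(3+22, 11+17, 17+11, 11+3, 15+0) = 28
R[6] = max(3+28, 11+22, 17+17, 11+11, 15+3, 30+0) = 34
R[7] = max(3+34, 11+28, 17+22, …, 30+3, 21+0) = 39
One optimal cutting: 3 + 2 + 2 → €17 + €11 + €11 = €39.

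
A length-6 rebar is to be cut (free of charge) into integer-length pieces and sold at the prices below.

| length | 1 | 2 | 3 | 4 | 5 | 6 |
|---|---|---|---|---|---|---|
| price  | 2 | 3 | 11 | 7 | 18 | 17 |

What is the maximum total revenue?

22

Let v[k] be the best obtainable value from length k. For each k, try every first piece i and keep the best of price[i] + v[k−i].
v[1] = 2
v[2] = 4  (first piece 1, then v[1]=2)
v[3] = 11
v[4] = 13  (first piece 1, then v[3]=11)
v[5] = 18
v[6] = 22  (first piece 3, then v[3]=11)
One optimal cutting: 3 + 3 → ₹11 + ₹11 = ₹22.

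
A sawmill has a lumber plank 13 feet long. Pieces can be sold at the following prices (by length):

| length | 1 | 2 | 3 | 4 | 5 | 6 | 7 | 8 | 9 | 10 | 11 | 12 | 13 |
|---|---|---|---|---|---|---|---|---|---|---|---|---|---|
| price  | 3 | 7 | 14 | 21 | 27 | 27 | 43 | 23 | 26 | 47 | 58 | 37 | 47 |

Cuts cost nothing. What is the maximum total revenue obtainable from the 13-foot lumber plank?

73

Consider every possible first cut. r[k] is the best of p[i]+r[k−i] over all sellable i≤k.
r[1] = 3
r[2] = max(3+3, 7+0) = 7
r[3] = max(3+7, 7+3, 14+0) = 14
r[4] = max(3+14, 7+7, 14+3, 21+0) = 21
r[5] = max(3+21, 7+14, 14+7, 21+3, 27+0) = 27
r[6] = max(3+27, 7+21, 14+14, 21+7, 27+3, 27+0) = 30
r[7] = max(3+30, 7+27, 14+21, …, 27+3, 43+0) = 43
r[8] = max(3+43, 7+30, 14+27, …, 43+3, 23+0) = 46
r[9] = max(3+46, 7+43, 14+30, …, 23+3, 26+0) = 50
r[10] = max(3+50, 7+46, 14+43, …, 26+3, 47+0) = 57
r[11] = max(3+57, 7+50, 14+46, …, 47+3, 58+0) = 64
r[12] = max(3+64, 7+57, 14+50, …, 58+3, 37+0) = 70
r[13] = max(3+70, 7+64, 14+57, …, 37+3, 47+0) = 73
One optimal cutting: 7 + 5 + 1 → $43 + $27 + $3 = $73.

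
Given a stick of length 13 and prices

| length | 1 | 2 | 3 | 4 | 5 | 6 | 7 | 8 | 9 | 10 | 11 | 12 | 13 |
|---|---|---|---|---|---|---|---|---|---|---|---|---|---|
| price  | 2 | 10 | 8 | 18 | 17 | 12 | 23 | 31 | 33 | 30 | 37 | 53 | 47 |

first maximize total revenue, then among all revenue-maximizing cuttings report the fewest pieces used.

Let r[k] be the best obtainable value from length k. For each k, try every first piece i and keep the best of price[i] + r[k−i].
r[1] = 2
r[2] = max(2+2, 10+0) = 10
r[3] = max(2+10, 10+2, 8+0) = 12
r[4] = max(2+12, 10+10, 8+2, 18+0) = 20
r[5] = max(2+20, 10+12, 8+10, 18+2, 17+0) = 22
r[6] = max(2+22, 10+20, 8+12, 18+10, 17+2, 12+0) = 30
r[7] = max(2+30, 10+22, 8+20, …, 12+2, 23+0) = 32
r[8] = max(2+32, 10+30, 8+22, …, 23+2, 31+0) = 40
r[9] = max(2+40, 10+32, 8+30, …, 31+2, 33+0) = 42
r[10] = max(2+42, 10+40, 8+32, …, 33+2, 30+0) = 50
r[11] = max(2+50, 10+42, 8+40, …, 30+2, 37+0) = 52
r[12] = max(2+52, 10+50, 8+42, …, 37+2, 53+0) = 60
r[13] = max(2+60, 10+52, 8+50, …, 53+2, 47+0) = 62
Maximum revenue is 62.
Now minimize piece count subject to staying optimal: for each k, pieces[k] = 1 + min over i with p[i]+r[k−i]=r[k] of pieces[k−i].
pieces[10] = 5
pieces[11] = 6
pieces[12] = 6
pieces[13] = 7

7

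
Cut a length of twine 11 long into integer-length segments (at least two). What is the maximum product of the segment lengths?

54

Fill g[k] for k=2..11: at each k try every first piece i and multiply by the better of (k−i) uncut or g[k−i].
g[2] = 1*max(1,0) = 1*1 = 1
g[3] = max(1*2, 2*1) = 2
g[4] = max(1*3, 2*2, 3*1) = 4
g[5] = max(1*4, 2*3, 3*2, 4*1) = 6
g[6] = max(1*6, 2*4, 3*3, 4*2, 5*1) = 9
g[7] = max(1*9, 2*6, 3*4, 4*3, 5*2, 6*1) = 12
g[8] = max(1*12, 2*9, 3*6, …, 6*2, 7*1) = 18
g[9] = max(1*18, 2*12, 3*9, …, 7*2, 8*1) = 27
g[10] = max(1*27, 2*18, 3*12, …, 8*2, 9*1) = 36
g[11] = max(1*36, 2*27, 3*18, …, 9*2, 10*1) = 54
One optimal split: 3 + 3 + 3 + 2; product 3*3*3*2 = 54.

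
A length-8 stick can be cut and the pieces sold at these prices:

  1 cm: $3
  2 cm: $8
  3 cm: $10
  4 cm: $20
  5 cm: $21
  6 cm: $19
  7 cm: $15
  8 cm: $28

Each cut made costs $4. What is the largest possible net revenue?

Consider every possible first cut. r[k] is the best of p[i]+r[k−i] over all sellable i≤k, charging 4 whenever i<k.
r[1] = 3
r[2] = 8
r[3] = 10
r[4] = 20
r[5] = 21
r[6] = 24  (first piece 2, then r[4]=20)
r[7] = 26  (first piece 3, then r[4]=20)
r[8] = 36  (first piece 4, then r[4]=20)
One optimal plan: pieces 4 + 4 (1 cut) → $40 − $4 = $36.

36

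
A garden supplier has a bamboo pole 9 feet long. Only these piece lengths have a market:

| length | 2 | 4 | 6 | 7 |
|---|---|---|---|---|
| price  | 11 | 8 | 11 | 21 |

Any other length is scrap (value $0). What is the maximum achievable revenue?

44

Build best[k] bottom-up: best[k] = max over allowed piece i of (p[i] + best[k−i]).
best[1] = 0
best[2] = 11
best[3] = 11
best[4] = 22  (first piece 2, then best[2]=11)
best[5] = 22
best[6] = 33  (first piece 2, then best[4]=22)
best[7] = 33
best[8] = 44  (first piece 2, then best[6]=33)
best[9] = 44
One optimal cutting: pieces 2 + 2 + 2 + 2 with 1 foot of scrap → $44.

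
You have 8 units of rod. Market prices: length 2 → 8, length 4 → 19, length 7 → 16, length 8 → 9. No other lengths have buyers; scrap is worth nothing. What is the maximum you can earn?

Consider every possible first cut. best[k] is the best of p[i]+best[k−i] over all sellable i≤k.
best[1] = 0
best[2] = 8
best[3] = 8
best[4] = max(8+8, 19+0) = 19
best[5] = max(8+8, 19+0) = 19
best[6] = max(8+19, 19+8) = 27
best[7] = max(8+19, 19+8, 16+0) = 27
best[8] = max(8+27, 19+19, 16+0, 9+0) = 38
One optimal cutting: 4 + 4 → 38.

38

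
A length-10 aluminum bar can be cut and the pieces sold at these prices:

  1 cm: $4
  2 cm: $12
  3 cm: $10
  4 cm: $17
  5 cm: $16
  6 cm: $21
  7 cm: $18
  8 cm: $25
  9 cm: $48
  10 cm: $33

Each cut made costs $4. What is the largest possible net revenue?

48

Let r[k] be the best obtainable value from length k. For each k, try every first piece i and keep the best of price[i] + r[k−i] minus the 4 cut fee when i<k.
r[1] = 4
r[2] = 12
r[3] = 12  (first piece 1, then r[2]=12)
r[4] = 20  (first piece 2, then r[2]=12)
r[5] = 20  (first piece 1, then r[4]=20)
r[6] = 28  (first piece 2, then r[4]=20)
r[7] = 28  (first piece 1, then r[6]=28)
r[8] = 36  (first piece 2, then r[6]=28)
r[9] = 48
r[10] = 48  (first piece 1, then r[9]=48)
One optimal plan: pieces 9 + 1 (1 cut) → $52 − $4 = $48.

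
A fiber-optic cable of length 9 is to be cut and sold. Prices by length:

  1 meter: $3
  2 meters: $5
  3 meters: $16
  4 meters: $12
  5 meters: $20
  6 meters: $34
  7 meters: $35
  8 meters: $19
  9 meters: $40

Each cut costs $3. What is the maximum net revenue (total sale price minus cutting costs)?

Consider every possible first cut. v[k] is the best of p[i]+v[k−i] over all sellable i≤k, charging 3 whenever i<k.
v[1] = 3
v[2] = max(3+3-3, 5+0) = 5
v[3] = max(3+5-3, 5+3-3, 16+0) = 16
v[4] = max(3+16-3, 5+5-3, 16+3-3, 12+0) = 16
v[5] = max(3+16-3, 5+16-3, 16+5-3, 12+3-3, 20+0) = 20
v[6] = max(3+20-3, 5+16-3, 16+16-3, 12+5-3, 20+3-3, 34+0) = 34
v[7] = max(3+34-3, 5+20-3, 16+16-3, …, 34+3-3, 35+0) = 35
v[8] = max(3+35-3, 5+34-3, 16+20-3, …, 35+3-3, 19+0) = 36
v[9] = max(3+36-3, 5+35-3, 16+34-3, …, 19+3-3, 40+0) = 47
One optimal plan: pieces 6 + 3 (1 cut) → $50 − $3 = $47.

47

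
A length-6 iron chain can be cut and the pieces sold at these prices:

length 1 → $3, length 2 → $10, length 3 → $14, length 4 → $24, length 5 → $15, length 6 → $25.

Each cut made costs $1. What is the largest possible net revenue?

Let v[k] be the best obtainable value from length k. For each k, try every first piece i and keep the best of price[i] + v[k−i] minus the 1 cut fee when i<k.
v[1] = 3
v[2] = max(3+3-1, 10+0) = 10
v[3] = max(3+10-1, 10+3-1, 14+0) = 14
v[4] = max(3+14-1, 10+10-1, 14+3-1, 24+0) = 24
v[5] = max(3+24-1, 10+14-1, 14+10-1, 24+3-1, 15+0) = 26
v[6] = max(3+26-1, 10+24-1, 14+14-1, 24+10-1, 15+3-1, 25+0) = 33
One optimal plan: pieces 4 + 2 (1 cut) → $34 − $1 = $33.

33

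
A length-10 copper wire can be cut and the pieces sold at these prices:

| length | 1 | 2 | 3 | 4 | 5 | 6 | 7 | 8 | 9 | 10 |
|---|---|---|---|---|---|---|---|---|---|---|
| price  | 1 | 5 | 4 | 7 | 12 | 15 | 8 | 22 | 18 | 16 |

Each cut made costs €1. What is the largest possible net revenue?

26

Let r[k] be the best obtainable value from length k. For each k, try every first piece i and keep the best of price[i] + r[k−i] minus the 1 cut fee when i<k.
r[1] = 1
r[2] = 5
r[3] = 5  (first piece 1, then r[2]=5)
r[4] = 9  (first piece 2, then r[2]=5)
r[5] = 12
r[6] = 15
r[7] = 16  (first piece 2, then r[5]=12)
r[8] = 22
r[9] = 22  (first piece 1, then r[8]=22)
r[10] = 26  (first piece 2, then r[8]=22)
One optimal plan: pieces 8 + 2 (1 cut) → €27 − €1 = €26.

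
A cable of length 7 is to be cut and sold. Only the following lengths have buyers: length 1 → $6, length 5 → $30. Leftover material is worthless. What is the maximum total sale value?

42

Build best[k] bottom-up: best[k] = max over allowed piece i of (p[i] + best[k−i]).
best[1] = 6
best[2] = 12  (first piece 1, then best[1]=6)
best[3] = 18  (first piece 1, then best[2]=12)
best[4] = 24  (first piece 1, then best[3]=18)
best[5] = max(6+24, 30+0) = 30
best[6] = max(6+30, 30+6) = 36
best[7] = max(6+36, 30+12) = 42
One optimal cutting: 1 + 1 + 1 + 1 + 1 + 1 + 1 → $42.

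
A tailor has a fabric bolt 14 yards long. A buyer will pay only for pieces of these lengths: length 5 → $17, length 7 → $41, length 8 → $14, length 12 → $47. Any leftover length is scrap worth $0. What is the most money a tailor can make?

Consider every possible first cut. r[k] is the best of p[i]+r[k−i] over all sellable i≤k.
r[1] = 0
r[2] = 0
r[3] = 0
r[4] = 0
r[5] = 17
r[6] = 17
r[7] = 41
r[8] = 41
r[9] = 41
r[10] = 41
r[11] = 41
r[12] = 58  (first piece 5, then r[7]=41)
r[13] = 58
r[14] = 82  (first piece 7, then r[7]=41)
One optimal cutting: 7 + 7 → $82.

82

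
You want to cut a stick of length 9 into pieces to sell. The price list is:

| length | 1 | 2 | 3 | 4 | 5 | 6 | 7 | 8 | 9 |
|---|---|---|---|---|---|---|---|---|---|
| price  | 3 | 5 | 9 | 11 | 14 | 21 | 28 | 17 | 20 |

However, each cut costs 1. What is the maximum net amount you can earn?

Let r[k] be the best obtainable value from length k. For each k, try every first piece i and keep the best of price[i] + r[k−i] minus the 1 cut fee when i<k.
r[1] = 3
r[2] = 5  (first piece 1, then r[1]=3)
r[3] = 9
r[4] = 11  (first piece 1, then r[3]=9)
r[5] = 14
r[6] = 21
r[7] = 28
r[8] = 30  (first piece 1, then r[7]=28)
r[9] = 32  (first piece 1, then r[8]=30)
One optimal plan: pieces 7 + 1 + 1 (2 cuts) → 34 − 2 = 32.

32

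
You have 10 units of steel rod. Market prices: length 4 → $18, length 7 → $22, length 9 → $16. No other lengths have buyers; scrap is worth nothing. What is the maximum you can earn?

36

Build f[k] bottom-up: f[k] = max over allowed piece i of (p[i] + f[k−i]).
f[1] = 0
f[2] = 0
f[3] = 0
f[4] = 18
f[5] = 18
f[6] = 18
f[7] = max(18+0, 22+0) = 22
f[8] = max(18+18, 22+0) = 36
f[9] = max(18+18, 22+0, 16+0) = 36
f[10] = max(18+18, 22+0, 16+0) = 36
One optimal cutting: pieces 4 + 4 with 2 units of scrap → $36.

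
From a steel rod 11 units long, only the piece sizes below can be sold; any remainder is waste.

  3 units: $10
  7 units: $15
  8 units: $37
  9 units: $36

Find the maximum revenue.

Consider every possible first cut. f[k] is the best of p[i]+f[k−i] over all sellable i≤k.
f[1] = 0
f[2] = 0
f[3] = 10
f[4] = 10
f[5] = 10
f[6] = 20  (first piece 3, then f[3]=10)
f[7] = max(10+10, 15+0) = 20
f[8] = max(10+10, 15+0, 37+0) = 37
f[9] = max(10+20, 15+0, 37+0, 36+0) = 37
f[10] = max(10+20, 15+10, 37+0, 36+0) = 37
f[11] = max(10+37, 15+10, 37+10, 36+0) = 47
One optimal cutting: 8 + 3 → $47.

47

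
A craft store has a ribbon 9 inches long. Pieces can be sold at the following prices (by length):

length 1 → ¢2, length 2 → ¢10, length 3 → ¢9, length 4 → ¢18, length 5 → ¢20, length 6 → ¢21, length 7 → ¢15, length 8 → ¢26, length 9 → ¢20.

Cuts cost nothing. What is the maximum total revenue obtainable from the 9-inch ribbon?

42

Let v[k] be the best obtainable value from length k. For each k, try every first piece i and keep the best of price[i] + v[k−i].
v[1] = 2
v[2] = max(2+2, 10+0) = 10
v[3] = max(2+10, 10+2, 9+0) = 12
v[4] = max(2+12, 10+10, 9+2, 18+0) = 20
v[5] = max(2+20, 10+12, 9+10, 18+2, 20+0) = 22
v[6] = max(2+22, 10+20, 9+12, 18+10, 20+2, 21+0) = 30
v[7] = max(2+30, 10+22, 9+20, …, 21+2, 15+0) = 32
v[8] = max(2+32, 10+30, 9+22, …, 15+2, 26+0) = 40
v[9] = max(2+40, 10+32, 9+30, …, 26+2, 20+0) = 42
One optimal cutting: 2 + 2 + 2 + 2 + 1 → ¢10 + ¢10 + ¢10 + ¢10 + ¢2 = ¢42.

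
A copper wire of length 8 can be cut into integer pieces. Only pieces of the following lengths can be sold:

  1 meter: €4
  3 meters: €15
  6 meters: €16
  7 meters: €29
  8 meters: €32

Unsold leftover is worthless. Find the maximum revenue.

38

Build f[k] bottom-up: f[k] = max over allowed piece i of (p[i] + f[k−i]).
f[1] = 4
f[2] = 8  (first piece 1, then f[1]=4)
f[3] = 15
f[4] = 19  (first piece 1, then f[3]=15)
f[5] = 23  (first piece 1, then f[4]=19)
f[6] = 30  (first piece 3, then f[3]=15)
f[7] = 34  (first piece 1, then f[6]=30)
f[8] = 38  (first piece 1, then f[7]=34)
One optimal cutting: 3 + 3 + 1 + 1 → €38.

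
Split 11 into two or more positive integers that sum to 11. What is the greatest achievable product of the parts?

54

Fill P[k] for k=2..11: at each k try every first piece i and multiply by the better of (k−i) uncut or P[k−i].
P[2] = 1×max(1,0) = 1×1 = 1
P[3] = 1×max(2,1) = 1×2 = 2
P[4] = 2×max(2,1) = 2×2 = 4
P[5] = 2×max(3,2) = 2×3 = 6
P[6] = 3×max(3,2) = 3×3 = 9
P[7] = 2×max(5,6) = 2×6 = 12
P[8] = 2×max(6,9) = 2×9 = 18
P[9] = 3×max(6,9) = 3×9 = 27
P[10] = 2×max(8,18) = 2×18 = 36
P[11] = 2×max(9,27) = 2×27 = 54
One optimal split: 3 + 3 + 3 + 2; product 3×3×3×2 = 54.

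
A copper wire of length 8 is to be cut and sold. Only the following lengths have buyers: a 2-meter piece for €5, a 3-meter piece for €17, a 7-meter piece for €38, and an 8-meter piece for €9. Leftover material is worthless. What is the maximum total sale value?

39

Let r[k] be the best obtainable value from length k. For each k, try every first piece i and keep the best of price[i] + r[k−i].
r[1] = 0
r[2] = 5
r[3] = max(5+0, 17+0) = 17
r[4] = max(5+5, 17+0) = 17
r[5] = max(5+17, 17+5) = 22
r[6] = max(5+17, 17+17) = 34
r[7] = max(5+22, 17+17, 38+0) = 38
r[8] = max(5+34, 17+22, 38+0, 9+0) = 39
One optimal cutting: 3 + 3 + 2 → €39.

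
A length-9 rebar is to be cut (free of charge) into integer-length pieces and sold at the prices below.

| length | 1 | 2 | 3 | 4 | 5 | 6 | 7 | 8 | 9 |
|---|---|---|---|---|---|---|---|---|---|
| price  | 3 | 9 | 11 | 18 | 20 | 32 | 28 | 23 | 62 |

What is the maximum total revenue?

Consider every possible first cut. R[k] is the best of p[i]+R[k−i] over all sellable i≤k.
R[1] = 3
R[2] = 9
R[3] = 12  (first piece 1, then R[2]=9)
R[4] = 18  (first piece 2, then R[2]=9)
R[5] = 21  (first piece 1, then R[4]=18)
R[6] = 32
R[7] = 35  (first piece 1, then R[6]=32)
R[8] = 41  (first piece 2, then R[6]=32)
R[9] = 62
Best is to sell the whole 9-meter piece uncut for ₹62.

62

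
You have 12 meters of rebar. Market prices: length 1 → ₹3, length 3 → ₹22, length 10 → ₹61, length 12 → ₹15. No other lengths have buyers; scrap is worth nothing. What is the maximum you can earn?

88

Consider every possible first cut. f[k] is the best of p[i]+f[k−i] over all sellable i≤k.
f[1] = 3
f[2] = 6  (first piece 1, then f[1]=3)
f[3] = 22
f[4] = 25  (first piece 1, then f[3]=22)
f[5] = 28  (first piece 1, then f[4]=25)
f[6] = 44  (first piece 3, then f[3]=22)
f[7] = 47  (first piece 1, then f[6]=44)
f[8] = 50  (first piece 1, then f[7]=47)
f[9] = 66  (first piece 3, then f[6]=44)
f[10] = 69  (first piece 1, then f[9]=66)
f[11] = 72  (first piece 1, then f[10]=69)
f[12] = 88  (first piece 3, then f[9]=66)
One optimal cutting: 3 + 3 + 3 + 3 → ₹88.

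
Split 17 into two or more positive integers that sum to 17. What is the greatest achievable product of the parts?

486

Define f[k] = max over 1≤i<k of i · max(k−i, f[k−i]); the inner max lets the remainder stay uncut if that's better.
Small cases: f[2]=1, f[3]=2, f[4]=4, f[5]=6, f[6]=9, f[7]=12, f[8]=18, f[9]=27, f[10]=36, f[11]=54.
f[12] = max(1*54, 2*36, 3*27, …, 10*2, 11*1) = 81
f[13] = max(1*81, 2*54, 3*36, …, 11*2, 12*1) = 108
f[14] = max(1*108, 2*81, 3*54, …, 12*2, 13*1) = 162
f[15] = max(1*162, 2*108, 3*81, …, 13*2, 14*1) = 243
f[16] = max(1*243, 2*162, 3*108, …, 14*2, 15*1) = 324
f[17] = max(1*324, 2*243, 3*162, …, 15*2, 16*1) = 486
One optimal split: 3 + 3 + 3 + 3 + 3 + 2; product 3*3*3*3*3*2 = 486.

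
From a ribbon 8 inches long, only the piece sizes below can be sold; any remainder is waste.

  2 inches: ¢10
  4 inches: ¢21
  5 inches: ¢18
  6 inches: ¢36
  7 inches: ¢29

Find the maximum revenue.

46

Build r[k] bottom-up: r[k] = max over allowed piece i of (p[i] + r[k−i]).
r[1] = 0
r[2] = 10
r[3] = 10
r[4] = max(10+10, 21+0) = 21
r[5] = max(10+10, 21+0, 18+0) = 21
r[6] = max(10+21, 21+10, 18+0, 36+0) = 36
r[7] = max(10+21, 21+10, 18+10, 36+0, 29+0) = 36
r[8] = max(10+36, 21+21, 18+10, 36+10, 29+0) = 46
One optimal cutting: 6 + 2 → ¢46.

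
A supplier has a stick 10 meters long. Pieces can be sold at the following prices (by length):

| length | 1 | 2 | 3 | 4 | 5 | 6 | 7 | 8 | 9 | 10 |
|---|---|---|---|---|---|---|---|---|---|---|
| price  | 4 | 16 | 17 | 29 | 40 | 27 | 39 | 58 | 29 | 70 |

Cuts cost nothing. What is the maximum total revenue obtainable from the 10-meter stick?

Build r[k] bottom-up: r[k] = max over allowed piece i of (p[i] + r[k−i]).
r[1] = 4
r[2] = max(4+4, 16+0) = 16
r[3] = max(4+16, 16+4, 17+0) = 20
r[4] = max(4+20, 16+16, 17+4, 29+0) = 32
r[5] = max(4+32, 16+20, 17+16, 29+4, 40+0) = 40
r[6] = max(4+40, 16+32, 17+20, 29+16, 40+4, 27+0) = 48
r[7] = max(4+48, 16+40, 17+32, …, 27+4, 39+0) = 56
r[8] = max(4+56, 16+48, 17+40, …, 39+4, 58+0) = 64
r[9] = max(4+64, 16+56, 17+48, …, 58+4, 29+0) = 72
r[10] = max(4+72, 16+64, 17+56, …, 29+4, 70+0) = 80
One optimal cutting: 2 + 2 + 2 + 2 + 2 → 16 + 16 + 16 + 16 + 16 = 80.

80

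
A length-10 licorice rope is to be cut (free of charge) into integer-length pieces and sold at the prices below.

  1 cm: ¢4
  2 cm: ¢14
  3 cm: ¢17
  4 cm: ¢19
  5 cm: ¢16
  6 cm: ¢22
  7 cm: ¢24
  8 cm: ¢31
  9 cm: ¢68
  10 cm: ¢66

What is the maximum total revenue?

Consider every possible first cut. r[k] is the best of p[i]+r[k−i] over all sellable i≤k.
r[1] = 4
r[2] = 14
r[3] = 18  (first piece 1, then r[2]=14)
r[4] = 28  (first piece 2, then r[2]=14)
r[5] = 32  (first piece 1, then r[4]=28)
r[6] = 42  (first piece 2, then r[4]=28)
r[7] = 46  (first piece 1, then r[6]=42)
r[8] = 56  (first piece 2, then r[6]=42)
r[9] = 68
r[10] = 72  (first piece 1, then r[9]=68)
One optimal cutting: 9 + 1 → ¢68 + ¢4 = ¢72.

72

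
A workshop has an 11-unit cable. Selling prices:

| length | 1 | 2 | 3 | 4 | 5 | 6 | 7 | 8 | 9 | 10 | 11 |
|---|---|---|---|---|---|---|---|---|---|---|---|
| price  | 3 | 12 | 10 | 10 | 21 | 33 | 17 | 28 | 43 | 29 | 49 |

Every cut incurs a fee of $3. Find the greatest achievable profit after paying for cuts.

Let v[k] be the best obtainable value from length k. For each k, try every first piece i and keep the best of price[i] + v[k−i] minus the 3 cut fee when i<k.
v[1] = 3
v[2] = 12
v[3] = 12  (first piece 1, then v[2]=12)
v[4] = 21  (first piece 2, then v[2]=12)
v[5] = 21  (first piece 1, then v[4]=21)
v[6] = 33
v[7] = 33  (first piece 1, then v[6]=33)
v[8] = 42  (first piece 2, then v[6]=33)
v[9] = 43
v[10] = 51  (first piece 2, then v[8]=42)
v[11] = 52  (first piece 2, then v[9]=43)
One optimal plan: pieces 9 + 2 (1 cut) → $55 − $3 = $52.

52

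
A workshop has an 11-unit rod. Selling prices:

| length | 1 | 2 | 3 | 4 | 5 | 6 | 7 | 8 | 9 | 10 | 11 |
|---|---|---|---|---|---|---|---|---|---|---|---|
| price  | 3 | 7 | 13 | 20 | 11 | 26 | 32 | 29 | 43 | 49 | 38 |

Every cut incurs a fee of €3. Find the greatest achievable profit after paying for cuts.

49

Let r[k] be the best obtainable value from length k. For each k, try every first piece i and keep the best of price[i] + r[k−i] minus the 3 cut fee when i<k.
r[1] = 3
r[2] = 7
r[3] = 13
r[4] = 20
r[5] = 20  (first piece 1, then r[4]=20)
r[6] = 26
r[7] = 32
r[8] = 37  (first piece 4, then r[4]=20)
r[9] = 43
r[10] = 49
r[11] = 49  (first piece 1, then r[10]=49)
One optimal plan: pieces 10 + 1 (1 cut) → €52 − €3 = €49.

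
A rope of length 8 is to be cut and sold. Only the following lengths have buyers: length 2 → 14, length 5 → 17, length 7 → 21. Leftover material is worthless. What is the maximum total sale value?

56

Consider every possible first cut. best[k] is the best of p[i]+best[k−i] over all sellable i≤k.
best[1] = 0
best[2] = 14
best[3] = 14
best[4] = 28  (first piece 2, then best[2]=14)
best[5] = 28
best[6] = 42  (first piece 2, then best[4]=28)
best[7] = 42
best[8] = 56  (first piece 2, then best[6]=42)
One optimal cutting: 2 + 2 + 2 + 2 → 56.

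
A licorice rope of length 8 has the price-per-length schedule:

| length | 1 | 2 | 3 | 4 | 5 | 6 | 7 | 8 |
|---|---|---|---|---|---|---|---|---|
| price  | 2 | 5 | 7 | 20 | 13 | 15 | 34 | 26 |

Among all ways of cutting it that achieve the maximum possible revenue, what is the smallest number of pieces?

Let r[k] be the best obtainable value from length k. For each k, try every first piece i and keep the best of price[i] + r[k−i].
r[1] = 2
r[2] = max(2+2, 5+0) = 5
r[3] = max(2+5, 5+2, 7+0) = 7
r[4] = max(2+7, 5+5, 7+2, 20+0) = 20
r[5] = max(2+20, 5+7, 7+5, 20+2, 13+0) = 22
r[6] = max(2+22, 5+20, 7+7, 20+5, 13+2, 15+0) = 25
r[7] = max(2+25, 5+22, 7+20, …, 15+2, 34+0) = 34
r[8] = max(2+34, 5+25, 7+22, …, 34+2, 26+0) = 40
Maximum revenue is ¢40.
Now minimize piece count subject to staying optimal: for each k, pieces[k] = 1 + min over i with p[i]+r[k−i]=r[k] of pieces[k−i].
pieces[5] = 2
pieces[6] = 2
pieces[7] = 1
pieces[8] = 2

2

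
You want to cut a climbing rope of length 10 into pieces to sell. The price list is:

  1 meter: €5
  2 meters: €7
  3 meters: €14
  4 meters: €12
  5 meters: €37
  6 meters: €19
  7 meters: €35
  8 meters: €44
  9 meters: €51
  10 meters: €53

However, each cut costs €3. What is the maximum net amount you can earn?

Build net[k] bottom-up: net[k] = max over allowed piece i of (p[i] + net[k−i]) − 3 per cut.
net[1] = 5
net[2] = 7  (first piece 1, then net[1]=5)
net[3] = 14
net[4] = 16  (first piece 1, then net[3]=14)
net[5] = 37
net[6] = 39  (first piece 1, then net[5]=37)
net[7] = 41  (first piece 1, then net[6]=39)
net[8] = 48  (first piece 3, then net[5]=37)
net[9] = 51
net[10] = 71  (first piece 5, then net[5]=37)
One optimal plan: pieces 5 + 5 (1 cut) → €74 − €3 = €71.

71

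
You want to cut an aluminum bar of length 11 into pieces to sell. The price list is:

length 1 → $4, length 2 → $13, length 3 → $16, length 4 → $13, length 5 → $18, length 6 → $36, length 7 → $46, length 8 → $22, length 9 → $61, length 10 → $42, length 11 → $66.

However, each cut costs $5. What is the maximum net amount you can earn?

Build v[k] bottom-up: v[k] = max over allowed piece i of (p[i] + v[k−i]) − 5 per cut.
v[1] = 4
v[2] = 13
v[3] = 16
v[4] = 21  (first piece 2, then v[2]=13)
v[5] = 24  (first piece 2, then v[3]=16)
v[6] = 36
v[7] = 46
v[8] = 45  (first piece 1, then v[7]=46)
v[9] = 61
v[10] = 60  (first piece 1, then v[9]=61)
v[11] = 69  (first piece 2, then v[9]=61)
One optimal plan: pieces 9 + 2 (1 cut) → $74 − $5 = $69.

69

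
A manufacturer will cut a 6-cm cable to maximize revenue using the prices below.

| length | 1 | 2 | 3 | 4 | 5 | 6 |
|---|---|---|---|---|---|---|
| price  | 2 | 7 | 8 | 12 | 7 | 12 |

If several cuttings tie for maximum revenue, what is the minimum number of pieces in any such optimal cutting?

3

Let r[k] be the best obtainable value from length k. For each k, try every first piece i and keep the best of price[i] + r[k−i].
r[1] = 2
r[2] = 7
r[3] = 9  (first piece 1, then r[2]=7)
r[4] = 14  (first piece 2, then r[2]=7)
r[5] = 16  (first piece 1, then r[4]=14)
r[6] = 21  (first piece 2, then r[4]=14)
Maximum revenue is $21.
Now minimize piece count subject to staying optimal: for each k, pieces[k] = 1 + min over i with p[i]+r[k−i]=r[k] of pieces[k−i].
pieces[3] = 2
pieces[4] = 2
pieces[5] = 3
pieces[6] = 3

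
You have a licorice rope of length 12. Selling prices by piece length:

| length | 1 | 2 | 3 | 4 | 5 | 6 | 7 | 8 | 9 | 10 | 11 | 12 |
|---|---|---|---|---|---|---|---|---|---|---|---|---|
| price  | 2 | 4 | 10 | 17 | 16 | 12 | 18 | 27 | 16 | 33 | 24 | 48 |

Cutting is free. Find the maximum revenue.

Build best[k] bottom-up: best[k] = max over allowed piece i of (p[i] + best[k−i]).
best[1] = 2
best[2] = max(2+2, 4+0) = 4
best[3] = max(2+4, 4+2, 10+0) = 10
best[4] = max(2+10, 4+4, 10+2, 17+0) = 17
best[5] = max(2+17, 4+10, 10+4, 17+2, 16+0) = 19
best[6] = max(2+19, 4+17, 10+10, 17+4, 16+2, 12+0) = 21
best[7] = max(2+21, 4+19, 10+17, …, 12+2, 18+0) = 27
best[8] = max(2+27, 4+21, 10+19, …, 18+2, 27+0) = 34
best[9] = max(2+34, 4+27, 10+21, …, 27+2, 16+0) = 36
best[10] = max(2+36, 4+34, 10+27, …, 16+2, 33+0) = 38
best[11] = max(2+38, 4+36, 10+34, …, 33+2, 24+0) = 44
best[12] = max(2+44, 4+38, 10+36, …, 24+2, 48+0) = 51
One optimal cutting: 4 + 4 + 4 → ¢17 + ¢17 + ¢17 = ¢51.

51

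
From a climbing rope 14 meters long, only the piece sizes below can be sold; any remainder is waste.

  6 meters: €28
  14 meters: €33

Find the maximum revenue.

Build f[k] bottom-up: f[k] = max over allowed piece i of (p[i] + f[k−i]).
f[1] = 0
f[2] = 0
f[3] = 0
f[4] = 0
f[5] = 0
f[6] = 28
f[7] = 28
f[8] = 28
f[9] = 28
f[10] = 28
f[11] = 28
f[12] = 56  (first piece 6, then f[6]=28)
f[13] = 56
f[14] = max(28+28, 33+0) = 56
One optimal cutting: pieces 6 + 6 with 2 meters of scrap → €56.

56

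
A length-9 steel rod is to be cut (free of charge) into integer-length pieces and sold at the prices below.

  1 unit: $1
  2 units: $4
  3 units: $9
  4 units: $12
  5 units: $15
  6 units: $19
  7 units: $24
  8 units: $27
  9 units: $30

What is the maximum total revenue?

30

Build best[k] bottom-up: best[k] = max over allowed piece i of (p[i] + best[k−i]).
best[1] = 1
best[2] = max(1+1, 4+0) = 4
best[3] = max(1+4, 4+1, 9+0) = 9
best[4] = max(1+9, 4+4, 9+1, 12+0) = 12
best[5] = max(1+12, 4+9, 9+4, 12+1, 15+0) = 15
best[6] = max(1+15, 4+12, 9+9, 12+4, 15+1, 19+0) = 19
best[7] = max(1+19, 4+15, 9+12, …, 19+1, 24+0) = 24
best[8] = max(1+24, 4+19, 9+15, …, 24+1, 27+0) = 27
best[9] = max(1+27, 4+24, 9+19, …, 27+1, 30+0) = 30
Best is to sell the whole 9-unit piece uncut for $30.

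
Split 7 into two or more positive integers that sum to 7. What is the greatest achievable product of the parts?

Fill g[k] for k=2..7: at each k try every first piece i and multiply by the better of (k−i) uncut or g[k−i].
g[2] = 1×max(1,0) = 1×1 = 1
g[3] = max(1×2, 2×1) = 2
g[4] = max(1×3, 2×2, 3×1) = 4
g[5] = max(1×4, 2×3, 3×2, 4×1) = 6
g[6] = max(1×6, 2×4, 3×3, 4×2, 5×1) = 9
g[7] = max(1×9, 2×6, 3×4, 4×3, 5×2, 6×1) = 12
One optimal split: 3 + 2 + 2; product 3×2×2 = 12.

12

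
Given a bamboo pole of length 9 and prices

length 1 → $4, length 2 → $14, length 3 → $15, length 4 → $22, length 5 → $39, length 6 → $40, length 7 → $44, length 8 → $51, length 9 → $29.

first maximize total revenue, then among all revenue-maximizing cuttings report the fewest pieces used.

3

Let r[k] be the best obtainable value from length k. For each k, try every first piece i and keep the best of price[i] + r[k−i].
r[1] = 4
r[2] = max(4+4, 14+0) = 14
r[3] = max(4+14, 14+4, 15+0) = 18
r[4] = max(4+18, 14+14, 15+4, 22+0) = 28
r[5] = max(4+28, 14+18, 15+14, 22+4, 39+0) = 39
r[6] = max(4+39, 14+28, 15+18, 22+14, 39+4, 40+0) = 43
r[7] = max(4+43, 14+39, 15+28, …, 40+4, 44+0) = 53
r[8] = max(4+53, 14+43, 15+39, …, 44+4, 51+0) = 57
r[9] = max(4+57, 14+53, 15+43, …, 51+4, 29+0) = 67
Maximum revenue is $67.
Now minimize piece count subject to staying optimal: for each k, pieces[k] = 1 + min over i with p[i]+r[k−i]=r[k] of pieces[k−i].
pieces[6] = 2
pieces[7] = 2
pieces[8] = 3
pieces[9] = 3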